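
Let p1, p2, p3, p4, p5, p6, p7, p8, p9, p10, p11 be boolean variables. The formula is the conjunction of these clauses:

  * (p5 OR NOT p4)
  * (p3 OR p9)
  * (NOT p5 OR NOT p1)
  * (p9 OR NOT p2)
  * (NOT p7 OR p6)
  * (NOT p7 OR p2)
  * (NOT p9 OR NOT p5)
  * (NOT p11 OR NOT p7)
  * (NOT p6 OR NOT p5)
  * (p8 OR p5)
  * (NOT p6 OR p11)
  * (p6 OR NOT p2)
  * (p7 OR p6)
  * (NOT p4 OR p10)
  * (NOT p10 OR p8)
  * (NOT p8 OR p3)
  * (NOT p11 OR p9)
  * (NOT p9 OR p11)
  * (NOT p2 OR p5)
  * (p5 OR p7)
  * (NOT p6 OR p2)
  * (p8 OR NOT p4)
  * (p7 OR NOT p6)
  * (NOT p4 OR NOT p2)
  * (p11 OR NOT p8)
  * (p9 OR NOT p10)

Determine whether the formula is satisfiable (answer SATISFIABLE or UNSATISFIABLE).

p5 = True:
  propagation gives p1=False, p9=False, p3=True, p2=False; an empty clause results — contradiction.
p5 = False:
  propagation gives p4=False, p8=True, p3=True, p2=False; an empty clause results — contradiction.
Every branch closes, so no satisfying assignment exists.

UNSATISFIABLE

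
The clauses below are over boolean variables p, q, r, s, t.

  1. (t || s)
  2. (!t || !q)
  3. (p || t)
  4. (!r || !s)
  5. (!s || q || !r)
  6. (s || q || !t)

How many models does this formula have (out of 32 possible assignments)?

The models are:
  p=0 q=0 r=0 s=1 t=1
  p=1 q=0 r=0 s=1 t=0
  p=1 q=0 r=0 s=1 t=1
  p=1 q=1 r=0 s=1 t=0
Count: 4.

4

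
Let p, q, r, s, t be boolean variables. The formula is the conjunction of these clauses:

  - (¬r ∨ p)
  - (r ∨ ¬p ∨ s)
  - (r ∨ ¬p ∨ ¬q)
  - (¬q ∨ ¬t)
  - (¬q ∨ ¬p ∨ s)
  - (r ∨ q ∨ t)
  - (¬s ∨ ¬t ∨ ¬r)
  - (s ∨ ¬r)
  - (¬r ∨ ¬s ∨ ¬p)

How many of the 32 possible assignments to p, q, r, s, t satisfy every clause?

5

Satisfying assignments:
  p=F q=F r=F s=F t=T
  p=F q=F r=F s=T t=T
  p=F q=T r=F s=F t=F
  p=F q=T r=F s=T t=F
  p=T q=F r=F s=T t=T
That's 5 in total.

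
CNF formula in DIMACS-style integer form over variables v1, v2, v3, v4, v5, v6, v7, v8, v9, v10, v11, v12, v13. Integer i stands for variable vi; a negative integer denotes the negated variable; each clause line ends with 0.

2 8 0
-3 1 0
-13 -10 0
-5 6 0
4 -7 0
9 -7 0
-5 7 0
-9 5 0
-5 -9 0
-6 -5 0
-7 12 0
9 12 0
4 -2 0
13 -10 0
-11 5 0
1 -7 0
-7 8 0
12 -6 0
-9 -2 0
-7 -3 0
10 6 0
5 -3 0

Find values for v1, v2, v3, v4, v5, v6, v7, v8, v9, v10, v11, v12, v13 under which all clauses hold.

v1=T, v2=T, v3=F, v4=T, v5=F, v6=T, v7=F, v8=T, v9=F, v10=F, v11=F, v12=T, v13=T

v1 occurs only positively in the remaining clauses — set v1 = True.
Pure literal: v3 appears only negated; assign v3 = False.
Set v2 = True and propagate.
  then v4 is forced to True.
  then v9 is forced to False.
  then v7 is forced to False.
  then v5 is forced to False.
  then v12 is forced to True.
  then v11 is forced to False.
Try v6 = True.
Branch on v10: take v10 = False.
v8, v13 are now unconstrained; take v8 = True, v13 = True.
Every clause has at least one true literal under this assignment.
Check each clause:
  1. (v2 \/ v8) — v8 is true.
  2. (~v3 \/ v1) — v1 is true.
  3. (~v13 \/ ~v10) — ~v10 is true.
  4. (v6 \/ ~v5) — ~v5 is true.
  5. (v4 \/ ~v7) — ~v7 is true.
  6. (~v7 \/ v9) — ~v7 is true.
  7. (~v5 \/ v7) — ~v5 is true.
  8. (~v9 \/ v5) — ~v9 is true.
  9. (~v5 \/ ~v9) — ~v5 is true.
  10. (~v5 \/ ~v6) — ~v5 is true.
  11. (~v7 \/ v12) — ~v7 is true.
  12. (v9 \/ v12) — v12 is true.
  13. (v4 \/ ~v2) — v4 is true.
  14. (v13 \/ ~v10) — v13 is true.
  15. (~v11 \/ v5) — ~v11 is true.
  16. (v1 \/ ~v7) — ~v7 is true.
  17. (~v7 \/ v8) — v8 is true.
  18. (~v6 \/ v12) — v12 is true.
  19. (~v9 \/ ~v2) — ~v9 is true.
  20. (~v3 \/ ~v7) — ~v7 is true.
  21. (v10 \/ v6) — v6 is true.
  22. (~v3 \/ v5) — ~v3 is true.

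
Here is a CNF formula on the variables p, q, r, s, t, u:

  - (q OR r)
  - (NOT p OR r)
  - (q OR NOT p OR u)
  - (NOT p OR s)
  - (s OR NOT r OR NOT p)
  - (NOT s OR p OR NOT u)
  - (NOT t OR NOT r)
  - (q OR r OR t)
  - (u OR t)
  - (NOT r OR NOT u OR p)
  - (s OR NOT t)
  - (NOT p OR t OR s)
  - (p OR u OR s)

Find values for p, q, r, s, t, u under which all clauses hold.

p=1, q=1, r=1, s=1, t=0, u=1

q occurs only positively in the remaining clauses — set q = True.
Set p = True and propagate.
  then r is forced to True.
  then s is forced to True.
  then t is forced to False.
  then u is forced to True.
Every clause has at least one true literal under this assignment.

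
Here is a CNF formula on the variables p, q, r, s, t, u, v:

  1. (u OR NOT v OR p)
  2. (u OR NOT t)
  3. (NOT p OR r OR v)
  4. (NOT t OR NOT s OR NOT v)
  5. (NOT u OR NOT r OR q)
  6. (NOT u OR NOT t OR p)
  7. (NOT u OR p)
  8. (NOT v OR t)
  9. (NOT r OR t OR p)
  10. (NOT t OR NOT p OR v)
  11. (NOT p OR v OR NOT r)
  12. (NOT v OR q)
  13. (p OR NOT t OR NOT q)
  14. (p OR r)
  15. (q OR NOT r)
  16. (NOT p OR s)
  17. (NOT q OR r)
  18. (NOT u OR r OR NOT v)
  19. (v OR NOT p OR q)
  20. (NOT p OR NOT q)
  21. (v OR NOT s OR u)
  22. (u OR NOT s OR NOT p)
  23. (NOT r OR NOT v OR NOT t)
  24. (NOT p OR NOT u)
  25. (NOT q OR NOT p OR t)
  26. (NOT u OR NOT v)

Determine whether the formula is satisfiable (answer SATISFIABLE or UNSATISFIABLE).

UNSATISFIABLE

p = True:
  propagation gives s=True, q=False, v=False; an empty clause results — contradiction.
p = False:
  propagation gives u=False, v=False, t=False, r=False; an empty clause results — contradiction.
Every branch closes, so no satisfying assignment exists.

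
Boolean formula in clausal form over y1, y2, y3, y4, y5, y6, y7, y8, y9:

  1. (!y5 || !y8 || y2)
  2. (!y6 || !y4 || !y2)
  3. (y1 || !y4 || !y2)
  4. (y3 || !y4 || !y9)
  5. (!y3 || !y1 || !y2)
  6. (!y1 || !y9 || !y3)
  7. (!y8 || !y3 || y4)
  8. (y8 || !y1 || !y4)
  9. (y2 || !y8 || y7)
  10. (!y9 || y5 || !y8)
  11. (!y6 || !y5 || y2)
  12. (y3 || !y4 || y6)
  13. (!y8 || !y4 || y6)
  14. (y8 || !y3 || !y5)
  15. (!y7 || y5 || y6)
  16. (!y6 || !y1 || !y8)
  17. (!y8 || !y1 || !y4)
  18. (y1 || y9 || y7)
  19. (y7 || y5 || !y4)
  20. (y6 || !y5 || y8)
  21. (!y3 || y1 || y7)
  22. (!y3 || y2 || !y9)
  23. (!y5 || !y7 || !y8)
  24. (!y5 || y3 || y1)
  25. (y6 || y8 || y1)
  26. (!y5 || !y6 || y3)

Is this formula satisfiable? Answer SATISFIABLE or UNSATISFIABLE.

SATISFIABLE

Try y1 = True.
The remaining clauses are satisfied by y2 = True, y3 = False, y4 = False, y5 = False, y6 = True, y7 = True, y8 = False, y9 = True.
Every clause has at least one true literal under this assignment.
So y1=T, y2=T, y3=F, y4=F, y5=F, y6=T, y7=T, y8=F, y9=T is a satisfying assignment.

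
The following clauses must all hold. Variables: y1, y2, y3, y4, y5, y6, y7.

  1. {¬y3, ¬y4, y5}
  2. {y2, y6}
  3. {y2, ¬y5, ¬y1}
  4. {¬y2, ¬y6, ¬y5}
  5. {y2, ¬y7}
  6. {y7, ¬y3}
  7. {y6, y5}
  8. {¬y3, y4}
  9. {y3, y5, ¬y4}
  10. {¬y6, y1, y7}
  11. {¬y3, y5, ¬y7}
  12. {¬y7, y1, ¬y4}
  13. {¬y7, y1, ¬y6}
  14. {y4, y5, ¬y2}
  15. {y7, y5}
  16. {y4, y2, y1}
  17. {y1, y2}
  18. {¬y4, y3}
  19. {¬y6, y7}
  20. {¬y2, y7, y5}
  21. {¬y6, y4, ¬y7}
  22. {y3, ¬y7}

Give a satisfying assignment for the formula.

y1=True, y2=True, y3=False, y4=False, y5=True, y6=False, y7=False

Check each clause:
  1. {¬y4, ¬y3, y5} — ¬y3 is true.
  2. {y2, y6} — y2 is true.
  3. {¬y1, ¬y5, y2} — y2 is true.
  4. {¬y2, ¬y5, ¬y6} — ¬y6 is true.
  5. {¬y7, y2} — ¬y7 is true.
  6. {¬y3, y7} — ¬y3 is true.
  7. {y5, y6} — y5 is true.
  8. {y4, ¬y3} — ¬y3 is true.
  9. {y3, ¬y4, y5} — ¬y4 is true.
  10. {y7, y1, ¬y6} — y1 is true.
  11. {¬y3, y5, ¬y7} — ¬y3 is true.
  12. {¬y7, ¬y4, y1} — ¬y7 is true.
  13. {¬y7, y1, ¬y6} — y1 is true.
  14. {y5, ¬y2, y4} — y5 is true.
  15. {y5, y7} — y5 is true.
  16. {y4, y2, y1} — y1 is true.
  17. {y1, y2} — y1 is true.
  18. {y3, ¬y4} — ¬y4 is true.
  19. {y7, ¬y6} — ¬y6 is true.
  20. {y7, ¬y2, y5} — y5 is true.
  21. {¬y7, ¬y6, y4} — ¬y7 is true.
  22. {¬y7, y3} — ¬y7 is true.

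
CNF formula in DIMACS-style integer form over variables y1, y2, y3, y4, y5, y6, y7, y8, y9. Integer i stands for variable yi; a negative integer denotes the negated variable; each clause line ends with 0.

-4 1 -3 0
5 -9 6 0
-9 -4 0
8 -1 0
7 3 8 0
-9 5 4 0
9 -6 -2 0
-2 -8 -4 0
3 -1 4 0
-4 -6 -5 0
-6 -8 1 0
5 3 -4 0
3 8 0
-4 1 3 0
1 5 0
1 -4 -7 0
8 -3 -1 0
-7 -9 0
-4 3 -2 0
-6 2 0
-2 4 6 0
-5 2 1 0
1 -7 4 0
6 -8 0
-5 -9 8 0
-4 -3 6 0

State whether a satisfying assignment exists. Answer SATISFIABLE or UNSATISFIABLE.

SATISFIABLE

Set y1 = True and propagate.
  then y8 is forced to True.
  then y6 is forced to True.
  then y2 is forced to True.
  then y9 is forced to True.
  then y4 is forced to False.
  then y5 is forced to True.
  then y3 is forced to True.
  then y7 is forced to False.
So y1 = True, y2 = True, y3 = True, y4 = False, y5 = True, y6 = True, y7 = False, y8 = True, y9 = True is a satisfying assignment.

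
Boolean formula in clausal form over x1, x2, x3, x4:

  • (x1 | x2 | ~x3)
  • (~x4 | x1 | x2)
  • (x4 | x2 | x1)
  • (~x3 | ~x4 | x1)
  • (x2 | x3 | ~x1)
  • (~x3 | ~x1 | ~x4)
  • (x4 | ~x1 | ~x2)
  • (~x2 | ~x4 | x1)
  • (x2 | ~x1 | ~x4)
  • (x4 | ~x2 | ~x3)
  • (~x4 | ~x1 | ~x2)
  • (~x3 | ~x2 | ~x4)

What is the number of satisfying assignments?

2

The models are:
  x1=0 x2=1 x3=0 x4=0
  x1=1 x2=0 x3=1 x4=0
That's 2 in total.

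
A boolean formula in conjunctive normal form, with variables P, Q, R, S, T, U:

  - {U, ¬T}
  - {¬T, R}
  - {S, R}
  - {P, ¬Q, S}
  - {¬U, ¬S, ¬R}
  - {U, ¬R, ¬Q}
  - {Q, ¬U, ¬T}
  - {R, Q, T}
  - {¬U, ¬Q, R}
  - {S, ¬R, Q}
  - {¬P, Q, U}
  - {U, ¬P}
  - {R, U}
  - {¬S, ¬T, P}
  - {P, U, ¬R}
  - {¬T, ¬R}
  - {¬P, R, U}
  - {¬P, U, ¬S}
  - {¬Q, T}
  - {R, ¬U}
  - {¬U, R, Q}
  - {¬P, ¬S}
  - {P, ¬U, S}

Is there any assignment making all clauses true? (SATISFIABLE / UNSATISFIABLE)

U = True:
  propagation gives R=True, S=False, Q=True, P=True; an empty clause results — contradiction.
U = False:
  propagation gives T=False, P=False, R=True; an empty clause results — contradiction.
Every branch closes, so no satisfying assignment exists.

UNSATISFIABLE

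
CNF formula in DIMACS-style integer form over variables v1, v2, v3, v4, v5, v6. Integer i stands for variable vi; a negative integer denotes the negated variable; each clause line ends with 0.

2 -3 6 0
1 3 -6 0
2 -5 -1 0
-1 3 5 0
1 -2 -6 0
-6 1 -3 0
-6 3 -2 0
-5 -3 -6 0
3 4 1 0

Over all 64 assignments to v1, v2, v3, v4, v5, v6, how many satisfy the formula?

18

Case analysis on v3 and v1:
  v3=T, v1=T: v4 free; 4 ways for (v2,v5,v6) × 2^1 = 8.
  v3=T, v1=F: remaining (v2,v4,v5,v6) ∈ {(T,F,F,F); (T,F,T,F); (T,T,F,F); (T,T,T,F)} — 4.
  v3=F, v1=T: remaining (v2,v4,v5,v6) ∈ {(T,F,T,F); (T,T,T,F)} — 2.
  v3=F, v1=F: remaining (v2,v4,v5,v6) ∈ {(F,T,F,F); (F,T,T,F); (T,T,F,F); (T,T,T,F)} — 4.
Total: 8 + 4 + 2 + 4 = 18.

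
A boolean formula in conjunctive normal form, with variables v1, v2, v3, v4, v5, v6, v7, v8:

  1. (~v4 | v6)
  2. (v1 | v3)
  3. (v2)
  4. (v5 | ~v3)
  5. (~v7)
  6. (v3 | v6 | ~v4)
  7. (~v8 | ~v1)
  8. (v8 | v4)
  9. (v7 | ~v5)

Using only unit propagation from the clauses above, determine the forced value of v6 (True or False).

Unit clause (v2) sets v2 = True.
(~v7) stands alone — v7 = False.
From (v7 | ~v5) and v7 = False: v5 = False.
(v5 | ~v3) with v5 = False leaves only ~v3, so v3 = False.
From (v3 | v1) and v3 = False: v1 = True.
In (~v8 | ~v1), ~v1 is now false; ~v8 must hold, so v8 = False.
From (v8 | v4) and v8 = False: v4 = True.
From (v6 | ~v4) and v4 = True: v6 = True.

True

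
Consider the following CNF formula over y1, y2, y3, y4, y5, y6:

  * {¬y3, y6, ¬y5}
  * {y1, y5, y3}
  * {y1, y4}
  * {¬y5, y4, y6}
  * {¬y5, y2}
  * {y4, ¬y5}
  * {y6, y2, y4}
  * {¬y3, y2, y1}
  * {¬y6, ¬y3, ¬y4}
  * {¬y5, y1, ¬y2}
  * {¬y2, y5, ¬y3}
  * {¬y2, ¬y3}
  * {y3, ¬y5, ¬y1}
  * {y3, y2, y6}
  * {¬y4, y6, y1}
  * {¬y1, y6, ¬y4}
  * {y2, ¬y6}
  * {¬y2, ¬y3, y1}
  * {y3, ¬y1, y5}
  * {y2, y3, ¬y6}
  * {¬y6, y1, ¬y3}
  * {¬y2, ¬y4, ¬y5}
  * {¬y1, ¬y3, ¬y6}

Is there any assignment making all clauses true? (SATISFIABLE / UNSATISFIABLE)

UNSATISFIABLE

y3 = True:
  propagation gives y2=False, y5=False, y1=True, y6=False; an empty clause results — contradiction.
y3 = False:
  y5 = True:
    propagation gives y2=True, y4=True; an empty clause results — contradiction.
  y5 = False:
    propagation gives y1=True; an empty clause results — contradiction.
Every branch closes, so no satisfying assignment exists.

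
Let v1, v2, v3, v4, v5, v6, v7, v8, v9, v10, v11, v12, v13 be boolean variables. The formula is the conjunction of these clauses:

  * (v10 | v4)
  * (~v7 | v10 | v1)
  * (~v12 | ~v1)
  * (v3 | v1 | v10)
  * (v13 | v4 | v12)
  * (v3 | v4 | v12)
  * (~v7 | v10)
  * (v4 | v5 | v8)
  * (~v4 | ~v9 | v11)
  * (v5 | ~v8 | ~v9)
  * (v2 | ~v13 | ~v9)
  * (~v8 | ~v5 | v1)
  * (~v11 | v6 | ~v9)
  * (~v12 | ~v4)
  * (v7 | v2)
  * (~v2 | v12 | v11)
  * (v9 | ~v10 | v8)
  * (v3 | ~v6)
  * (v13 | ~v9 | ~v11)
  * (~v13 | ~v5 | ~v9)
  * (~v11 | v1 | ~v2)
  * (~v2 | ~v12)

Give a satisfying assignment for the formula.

v1 = T, v2 = T, v3 = T, v4 = T, v5 = F, v6 = T, v7 = T, v8 = T, v9 = F, v10 = T, v11 = T, v12 = F, v13 = F

v3 occurs only positively in the remaining clauses — set v3 = True.
Branch on v1: take v1 = True.
  then v12 is forced to False.
The remaining clauses are satisfied by v2 = True, v4 = True, v5 = False, v6 = True, v7 = True, v8 = True, v9 = False, v10 = True, v11 = True, v13 = False.
Check each clause:
  1. (v4 | v10) — v10 is true.
  2. (v1 | v10 | ~v7) — v1 is true.
  3. (~v1 | ~v12) — ~v12 is true.
  4. (v1 | v10 | v3) — v1 is true.
  5. (v4 | v12 | v13) — v4 is true.
  6. (v12 | v3 | v4) — v3 is true.
  7. (v10 | ~v7) — v10 is true.
  8. (v8 | v5 | v4) — v8 is true.
  9. (~v9 | ~v4 | v11) — v11 is true.
  10. (v5 | ~v8 | ~v9) — ~v9 is true.
  11. (~v13 | ~v9 | v2) — v2 is true.
  12. (~v8 | v1 | ~v5) — v1 is true.
  13. (~v11 | ~v9 | v6) — v6 is true.
  14. (~v12 | ~v4) — ~v12 is true.
  15. (v2 | v7) — v2 is true.
  16. (v11 | ~v2 | v12) — v11 is true.
  17. (v9 | ~v10 | v8) — v8 is true.
  18. (v3 | ~v6) — v3 is true.
  19. (~v11 | ~v9 | v13) — ~v9 is true.
  20. (~v5 | ~v13 | ~v9) — ~v5 is true.
  21. (v1 | ~v11 | ~v2) — v1 is true.
  22. (~v2 | ~v12) — ~v12 is true.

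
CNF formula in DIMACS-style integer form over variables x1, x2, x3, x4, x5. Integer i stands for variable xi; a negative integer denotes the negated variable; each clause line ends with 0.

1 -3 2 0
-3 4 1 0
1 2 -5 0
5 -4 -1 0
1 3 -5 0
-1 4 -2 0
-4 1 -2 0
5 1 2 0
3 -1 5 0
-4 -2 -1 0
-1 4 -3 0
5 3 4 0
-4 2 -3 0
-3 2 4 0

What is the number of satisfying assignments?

The models are:
  x1=T x2=F x3=F x4=F x5=T
  x1=T x2=F x3=F x4=T x5=T
Count: 2.

2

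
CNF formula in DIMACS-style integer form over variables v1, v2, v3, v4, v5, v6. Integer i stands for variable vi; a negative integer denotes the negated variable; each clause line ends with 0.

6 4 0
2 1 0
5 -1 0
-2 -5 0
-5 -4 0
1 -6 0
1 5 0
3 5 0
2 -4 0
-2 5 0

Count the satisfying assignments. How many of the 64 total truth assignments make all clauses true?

2

The models are:
  v1=1 v2=0 v3=0 v4=0 v5=1 v6=1
  v1=1 v2=0 v3=1 v4=0 v5=1 v6=1
Count: 2.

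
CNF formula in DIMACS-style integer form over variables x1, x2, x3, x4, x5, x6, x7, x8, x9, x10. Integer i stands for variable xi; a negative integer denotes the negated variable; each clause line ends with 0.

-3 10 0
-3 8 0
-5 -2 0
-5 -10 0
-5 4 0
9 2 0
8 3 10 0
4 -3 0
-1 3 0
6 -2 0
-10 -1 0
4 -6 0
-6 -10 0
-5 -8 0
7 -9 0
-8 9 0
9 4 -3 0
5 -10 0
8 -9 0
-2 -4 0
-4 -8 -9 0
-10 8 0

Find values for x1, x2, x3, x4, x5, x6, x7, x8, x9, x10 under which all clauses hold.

x1=F, x2=F, x3=F, x4=F, x5=F, x6=F, x7=T, x8=T, x9=T, x10=F

Check each clause:
  1. (x10 | ~x3) — ~x3 is true.
  2. (~x3 | x8) — x8 is true.
  3. (~x5 | ~x2) — ~x5 is true.
  4. (~x10 | ~x5) — ~x5 is true.
  5. (x4 | ~x5) — ~x5 is true.
  6. (x9 | x2) — x9 is true.
  7. (x3 | x10 | x8) — x8 is true.
  8. (x4 | ~x3) — ~x3 is true.
  9. (~x1 | x3) — ~x1 is true.
  10. (~x2 | x6) — ~x2 is true.
  11. (~x10 | ~x1) — ~x1 is true.
  12. (x4 | ~x6) — ~x6 is true.
  13. (~x6 | ~x10) — ~x6 is true.
  14. (~x5 | ~x8) — ~x5 is true.
  15. (~x9 | x7) — x7 is true.
  16. (~x8 | x9) — x9 is true.
  17. (~x3 | x4 | x9) — x9 is true.
  18. (~x10 | x5) — ~x10 is true.
  19. (x8 | ~x9) — x8 is true.
  20. (~x4 | ~x2) — ~x4 is true.
  21. (~x8 | ~x9 | ~x4) — ~x4 is true.
  22. (x8 | ~x10) — x8 is true.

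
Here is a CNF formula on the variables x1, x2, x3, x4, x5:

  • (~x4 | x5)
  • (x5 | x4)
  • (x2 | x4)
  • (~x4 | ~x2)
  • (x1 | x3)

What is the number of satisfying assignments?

6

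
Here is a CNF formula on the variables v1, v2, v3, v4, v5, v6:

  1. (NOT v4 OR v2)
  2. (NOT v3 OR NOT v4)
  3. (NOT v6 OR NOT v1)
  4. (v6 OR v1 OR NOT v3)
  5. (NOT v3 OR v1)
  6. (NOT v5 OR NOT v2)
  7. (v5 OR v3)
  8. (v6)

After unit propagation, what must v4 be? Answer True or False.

False

(v6) is a unit clause: v6 = True.
From (NOT v1 OR NOT v6) and v6 = True: v1 = False.
(NOT v3 OR v1): since v1 = False, the clause reduces to (NOT v3). v3 = False.
From (v3 OR v5) and v3 = False: v5 = True.
From (NOT v2 OR NOT v5) and v5 = True: v2 = False.
From (v2 OR NOT v4) and v2 = False: v4 = False.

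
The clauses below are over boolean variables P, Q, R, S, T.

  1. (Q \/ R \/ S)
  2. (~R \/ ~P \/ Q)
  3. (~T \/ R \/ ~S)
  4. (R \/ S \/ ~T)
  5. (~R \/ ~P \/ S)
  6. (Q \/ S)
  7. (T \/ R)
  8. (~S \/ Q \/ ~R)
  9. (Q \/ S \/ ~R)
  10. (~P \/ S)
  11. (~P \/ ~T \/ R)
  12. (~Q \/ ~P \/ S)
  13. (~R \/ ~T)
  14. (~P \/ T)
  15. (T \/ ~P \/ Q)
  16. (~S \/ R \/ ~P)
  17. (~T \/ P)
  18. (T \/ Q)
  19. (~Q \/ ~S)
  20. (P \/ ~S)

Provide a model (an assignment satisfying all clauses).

P = False  Q = True  R = True  S = False  T = False

Check each clause:
  1. (Q \/ R \/ S) — Q is true.
  2. (~P \/ Q \/ ~R) — Q is true.
  3. (R \/ ~S \/ ~T) — R is true.
  4. (~T \/ S \/ R) — R is true.
  5. (~P \/ S \/ ~R) — ~P is true.
  6. (Q \/ S) — Q is true.
  7. (T \/ R) — R is true.
  8. (~R \/ Q \/ ~S) — Q is true.
  9. (S \/ ~R \/ Q) — Q is true.
  10. (~P \/ S) — ~P is true.
  11. (~T \/ R \/ ~P) — R is true.
  12. (S \/ ~P \/ ~Q) — ~P is true.
  13. (~R \/ ~T) — ~T is true.
  14. (T \/ ~P) — ~P is true.
  15. (~P \/ T \/ Q) — Q is true.
  16. (R \/ ~S \/ ~P) — R is true.
  17. (~T \/ P) — ~T is true.
  18. (T \/ Q) — Q is true.
  19. (~Q \/ ~S) — ~S is true.
  20. (P \/ ~S) — ~S is true.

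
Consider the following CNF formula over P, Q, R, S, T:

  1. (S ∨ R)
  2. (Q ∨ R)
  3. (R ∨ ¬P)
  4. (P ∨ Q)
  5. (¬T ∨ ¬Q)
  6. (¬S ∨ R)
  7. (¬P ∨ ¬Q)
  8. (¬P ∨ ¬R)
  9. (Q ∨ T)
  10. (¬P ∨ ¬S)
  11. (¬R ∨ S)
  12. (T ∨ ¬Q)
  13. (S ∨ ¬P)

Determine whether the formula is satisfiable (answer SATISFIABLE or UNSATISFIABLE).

P = True:
  propagation gives R=True; an empty clause results — contradiction.
P = False:
  propagation gives Q=True, T=False; an empty clause results — contradiction.
Every branch closes, so no satisfying assignment exists.

UNSATISFIABLE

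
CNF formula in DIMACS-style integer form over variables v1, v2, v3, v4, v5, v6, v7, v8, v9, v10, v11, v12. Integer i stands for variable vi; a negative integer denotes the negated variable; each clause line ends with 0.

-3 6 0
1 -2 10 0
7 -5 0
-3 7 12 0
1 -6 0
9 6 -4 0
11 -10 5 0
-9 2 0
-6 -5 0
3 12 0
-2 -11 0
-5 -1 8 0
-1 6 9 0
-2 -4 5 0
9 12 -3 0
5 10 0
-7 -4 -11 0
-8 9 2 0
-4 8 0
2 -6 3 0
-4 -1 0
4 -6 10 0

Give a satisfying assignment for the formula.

v1=False, v2=False, v3=False, v4=False, v5=False, v6=False, v7=False, v8=False, v9=False, v10=True, v11=True, v12=True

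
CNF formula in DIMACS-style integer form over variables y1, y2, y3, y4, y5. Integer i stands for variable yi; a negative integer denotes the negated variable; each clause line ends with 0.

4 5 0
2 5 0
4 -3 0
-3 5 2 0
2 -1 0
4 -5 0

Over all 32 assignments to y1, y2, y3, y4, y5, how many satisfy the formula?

Case analysis on y5 and y2:
  y5=1, y2=1: remaining (y1,y3,y4) ∈ {(0,0,1); (0,1,1); (1,0,1); (1,1,1)} — 4.
  y5=1, y2=0: remaining (y1,y3,y4) ∈ {(0,0,1); (0,1,1)} — 2.
  y5=0, y2=1: remaining (y1,y3,y4) ∈ {(0,0,1); (0,1,1); (1,0,1); (1,1,1)} — 4.
  y5=0, y2=0: a clause becomes empty — 0.
Total: 4 + 2 + 4 + 0 = 10.

10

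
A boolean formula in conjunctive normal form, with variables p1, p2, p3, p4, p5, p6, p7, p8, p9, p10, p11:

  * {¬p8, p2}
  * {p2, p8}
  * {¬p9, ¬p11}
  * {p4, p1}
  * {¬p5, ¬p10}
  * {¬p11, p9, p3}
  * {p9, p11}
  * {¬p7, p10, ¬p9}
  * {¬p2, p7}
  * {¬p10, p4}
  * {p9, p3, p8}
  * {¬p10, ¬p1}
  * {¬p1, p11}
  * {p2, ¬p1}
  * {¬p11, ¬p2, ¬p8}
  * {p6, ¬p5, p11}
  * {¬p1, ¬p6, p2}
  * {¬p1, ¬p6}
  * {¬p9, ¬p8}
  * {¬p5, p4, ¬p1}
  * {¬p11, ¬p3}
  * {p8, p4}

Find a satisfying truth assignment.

p4 occurs only positively in the remaining clauses — set p4 = True.
Pure literal: p5 appears only negated; assign p5 = False.
Branch on p1: take p1 = False.
Set p2 = True and propagate.
  then p7 is forced to True.
For the remaining variables, p3 = True, p6 = True, p8 = False, p9 = True, p10 = True, p11 = False works.
Check each clause:
  1. {p2, ¬p8} — ¬p8 is true.
  2. {p8, p2} — p2 is true.
  3. {¬p11, ¬p9} — ¬p11 is true.
  4. {p4, p1} — p4 is true.
  5. {¬p5, ¬p10} — ¬p5 is true.
  6. {p3, ¬p11, p9} — p9 is true.
  7. {p11, p9} — p9 is true.
  8. {¬p7, ¬p9, p10} — p10 is true.
  9. {¬p2, p7} — p7 is true.
  10. {p4, ¬p10} — p4 is true.
  11. {p8, p9, p3} — p9 is true.
  12. {¬p1, ¬p10} — ¬p1 is true.
  13. {p11, ¬p1} — ¬p1 is true.
  14. {p2, ¬p1} — p2 is true.
  15. {¬p11, ¬p8, ¬p2} — ¬p8 is true.
  16. {p6, ¬p5, p11} — p6 is true.
  17. {¬p6, p2, ¬p1} — p2 is true.
  18. {¬p1, ¬p6} — ¬p1 is true.
  19. {¬p8, ¬p9} — ¬p8 is true.
  20. {¬p5, p4, ¬p1} — ¬p5 is true.
  21. {¬p3, ¬p11} — ¬p11 is true.
  22. {p4, p8} — p4 is true.

p1 = False, p2 = True, p3 = True, p4 = True, p5 = False, p6 = True, p7 = True, p8 = False, p9 = True, p10 = True, p11 = False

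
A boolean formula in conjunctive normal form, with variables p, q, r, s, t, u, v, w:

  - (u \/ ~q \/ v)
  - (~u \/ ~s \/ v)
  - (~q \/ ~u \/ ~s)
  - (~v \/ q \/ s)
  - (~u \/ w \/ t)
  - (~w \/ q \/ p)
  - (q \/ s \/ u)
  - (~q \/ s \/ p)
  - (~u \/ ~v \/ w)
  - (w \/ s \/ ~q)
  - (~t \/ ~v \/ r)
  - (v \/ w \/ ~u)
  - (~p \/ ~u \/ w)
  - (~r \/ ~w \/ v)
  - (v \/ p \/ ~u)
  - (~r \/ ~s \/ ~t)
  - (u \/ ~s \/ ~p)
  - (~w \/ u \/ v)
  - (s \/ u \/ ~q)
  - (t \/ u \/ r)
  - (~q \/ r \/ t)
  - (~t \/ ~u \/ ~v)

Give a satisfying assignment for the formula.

Branch on p: take p = False.
The remaining clauses are satisfied by q = True, r = True, s = True, t = False, u = False, v = True, w = False.

p=False, q=True, r=True, s=True, t=False, u=False, v=True, w=False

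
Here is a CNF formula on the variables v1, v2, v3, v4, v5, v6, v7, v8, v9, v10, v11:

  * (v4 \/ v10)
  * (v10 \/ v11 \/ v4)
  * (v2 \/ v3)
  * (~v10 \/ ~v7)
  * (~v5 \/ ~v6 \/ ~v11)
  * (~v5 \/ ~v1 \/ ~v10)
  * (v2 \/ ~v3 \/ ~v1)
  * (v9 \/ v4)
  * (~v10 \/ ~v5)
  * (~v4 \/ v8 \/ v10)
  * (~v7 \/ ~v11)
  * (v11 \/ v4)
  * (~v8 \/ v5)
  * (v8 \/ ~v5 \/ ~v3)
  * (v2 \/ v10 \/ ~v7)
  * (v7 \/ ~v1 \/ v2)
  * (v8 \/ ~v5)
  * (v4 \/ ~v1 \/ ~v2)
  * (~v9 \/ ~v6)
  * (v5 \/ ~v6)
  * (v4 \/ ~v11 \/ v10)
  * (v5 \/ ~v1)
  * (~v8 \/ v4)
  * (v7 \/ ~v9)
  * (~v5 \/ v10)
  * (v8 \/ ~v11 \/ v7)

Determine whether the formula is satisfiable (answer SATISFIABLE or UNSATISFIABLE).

SATISFIABLE

v1 occurs only negated in the remaining clauses — set v1 = False.
v6 occurs only negated in the remaining clauses — set v6 = False.
Try v2 = True.
The remaining clauses are satisfied by v3 = False, v4 = True, v5 = False, v7 = False, v8 = False, v9 = False, v10 = True, v11 = False.
So v1=F, v2=T, v3=F, v4=T, v5=F, v6=F, v7=F, v8=F, v9=F, v10=T, v11=F is a satisfying assignment.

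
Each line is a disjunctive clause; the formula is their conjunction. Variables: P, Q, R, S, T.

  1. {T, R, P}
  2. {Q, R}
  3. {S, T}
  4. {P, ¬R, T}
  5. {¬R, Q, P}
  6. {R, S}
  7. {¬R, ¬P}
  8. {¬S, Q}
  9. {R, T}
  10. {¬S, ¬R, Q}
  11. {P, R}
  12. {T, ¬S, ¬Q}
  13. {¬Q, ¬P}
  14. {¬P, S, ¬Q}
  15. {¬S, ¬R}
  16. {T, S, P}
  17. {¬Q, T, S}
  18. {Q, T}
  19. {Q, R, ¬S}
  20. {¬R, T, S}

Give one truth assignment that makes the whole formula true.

P = 0, Q = 1, R = 1, S = 0, T = 1

Pure literal: T appears only positively; assign T = True.
Branch on P: take P = False.
  then R is forced to True.
  then Q is forced to True.
  then S is forced to False.
Every clause has at least one true literal under this assignment.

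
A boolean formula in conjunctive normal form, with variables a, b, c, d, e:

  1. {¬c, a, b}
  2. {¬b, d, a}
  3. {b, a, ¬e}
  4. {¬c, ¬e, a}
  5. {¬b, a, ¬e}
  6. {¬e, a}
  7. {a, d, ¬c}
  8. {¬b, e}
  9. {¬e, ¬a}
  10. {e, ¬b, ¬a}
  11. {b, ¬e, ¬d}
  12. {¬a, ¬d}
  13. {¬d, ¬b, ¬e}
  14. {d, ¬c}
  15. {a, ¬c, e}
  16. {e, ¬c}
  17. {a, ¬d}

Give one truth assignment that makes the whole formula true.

a=True, b=False, c=False, d=False, e=False

Check each clause:
  1. {¬c, b, a} — a is true.
  2. {d, ¬b, a} — a is true.
  3. {b, a, ¬e} — a is true.
  4. {¬c, ¬e, a} — a is true.
  5. {¬b, a, ¬e} — a is true.
  6. {¬e, a} — a is true.
  7. {¬c, a, d} — a is true.
  8. {e, ¬b} — ¬b is true.
  9. {¬e, ¬a} — ¬e is true.
  10. {¬a, ¬b, e} — ¬b is true.
  11. {¬d, ¬e, b} — ¬e is true.
  12. {¬d, ¬a} — ¬d is true.
  13. {¬d, ¬e, ¬b} — ¬e is true.
  14. {¬c, d} — ¬c is true.
  15. {¬c, e, a} — a is true.
  16. {e, ¬c} — ¬c is true.
  17. {a, ¬d} — a is true.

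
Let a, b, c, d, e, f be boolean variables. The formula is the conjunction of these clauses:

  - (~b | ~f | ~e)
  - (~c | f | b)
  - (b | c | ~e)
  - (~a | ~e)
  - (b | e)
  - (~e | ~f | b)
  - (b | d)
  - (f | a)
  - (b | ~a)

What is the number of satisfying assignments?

Split on b, then e.
  b=1, e=1: a clause becomes empty — 0.
  b=1, e=0: c, d free; 3 ways for (a,f) × 2^2 = 12.
  b=0, e=1: a clause becomes empty — 0.
  b=0, e=0: a clause becomes empty — 0.
Total: 0 + 12 + 0 + 0 = 12.

12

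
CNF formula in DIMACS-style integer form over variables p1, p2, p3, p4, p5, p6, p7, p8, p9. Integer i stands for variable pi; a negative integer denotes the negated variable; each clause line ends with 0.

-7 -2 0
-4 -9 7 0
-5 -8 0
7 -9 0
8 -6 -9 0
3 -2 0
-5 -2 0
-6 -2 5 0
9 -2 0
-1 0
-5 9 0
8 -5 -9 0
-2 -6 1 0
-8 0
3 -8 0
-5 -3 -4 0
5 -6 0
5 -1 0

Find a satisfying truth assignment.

p1=False  p2=False  p3=True  p4=False  p5=False  p6=False  p7=True  p8=False  p9=False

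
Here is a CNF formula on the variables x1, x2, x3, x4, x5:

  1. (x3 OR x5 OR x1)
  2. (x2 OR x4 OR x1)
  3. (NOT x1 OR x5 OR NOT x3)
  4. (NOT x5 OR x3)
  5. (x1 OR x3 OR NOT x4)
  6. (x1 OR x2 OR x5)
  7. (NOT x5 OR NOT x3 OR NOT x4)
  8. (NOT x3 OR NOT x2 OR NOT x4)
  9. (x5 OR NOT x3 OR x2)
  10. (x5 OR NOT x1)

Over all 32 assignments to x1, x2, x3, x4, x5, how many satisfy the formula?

Satisfying assignments:
  x1=0 x2=1 x3=1 x4=0 x5=0
  x1=0 x2=1 x3=1 x4=0 x5=1
  x1=1 x2=0 x3=1 x4=0 x5=1
  x1=1 x2=1 x3=1 x4=0 x5=1
Count: 4.

4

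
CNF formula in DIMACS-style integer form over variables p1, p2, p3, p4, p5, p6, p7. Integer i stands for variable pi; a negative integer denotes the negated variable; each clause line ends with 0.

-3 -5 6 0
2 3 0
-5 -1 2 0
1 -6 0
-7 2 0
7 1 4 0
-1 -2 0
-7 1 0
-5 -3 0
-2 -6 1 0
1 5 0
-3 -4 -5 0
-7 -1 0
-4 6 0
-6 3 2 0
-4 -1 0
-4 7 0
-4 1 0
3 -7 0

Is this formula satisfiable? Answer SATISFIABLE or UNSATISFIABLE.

Try p1 = True.
  then p2 is forced to False.
  then p3 is forced to True.
  then p5 is forced to False.
  then p7 is forced to False.
  then p4 is forced to False.
p6 is now unconstrained; take p6 = False.
Every clause has at least one true literal under this assignment.
So p1 = True  p2 = False  p3 = True  p4 = False  p5 = False  p6 = False  p7 = False is a satisfying assignment.

SATISFIABLE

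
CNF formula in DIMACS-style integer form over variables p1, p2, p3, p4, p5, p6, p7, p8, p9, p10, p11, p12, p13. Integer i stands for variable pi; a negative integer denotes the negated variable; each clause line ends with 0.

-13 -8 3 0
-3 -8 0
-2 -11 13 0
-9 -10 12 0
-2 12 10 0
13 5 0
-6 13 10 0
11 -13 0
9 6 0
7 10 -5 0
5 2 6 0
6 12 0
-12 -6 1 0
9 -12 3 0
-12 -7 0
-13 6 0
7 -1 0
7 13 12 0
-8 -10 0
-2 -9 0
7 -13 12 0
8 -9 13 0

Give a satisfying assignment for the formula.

p1=0, p2=0, p3=0, p4=1, p5=1, p6=1, p7=1, p8=0, p9=0, p10=1, p11=1, p12=0, p13=1

Try p1 = False.
Branch on p2: take p2 = False.
The remaining clauses are satisfied by p3 = False, p4 = True, p5 = True, p6 = True, p7 = True, p8 = False, p9 = False, p10 = True, p11 = True, p12 = False, p13 = True.
Every clause has at least one true literal under this assignment.
Check each clause:
  1. (¬p13 ∨ p3 ∨ ¬p8) — ¬p8 is true.
  2. (¬p8 ∨ ¬p3) — ¬p8 is true.
  3. (¬p11 ∨ ¬p2 ∨ p13) — p13 is true.
  4. (p12 ∨ ¬p9 ∨ ¬p10) — ¬p9 is true.
  5. (p10 ∨ ¬p2 ∨ p12) — p10 is true.
  6. (p5 ∨ p13) — p5 is true.
  7. (¬p6 ∨ p10 ∨ p13) — p10 is true.
  8. (¬p13 ∨ p11) — p11 is true.
  9. (p9 ∨ p6) — p6 is true.
  10. (p10 ∨ p7 ∨ ¬p5) — p10 is true.
  11. (p2 ∨ p6 ∨ p5) — p5 is true.
  12. (p6 ∨ p12) — p6 is true.
  13. (p1 ∨ ¬p12 ∨ ¬p6) — ¬p12 is true.
  14. (p3 ∨ ¬p12 ∨ p9) — ¬p12 is true.
  15. (¬p12 ∨ ¬p7) — ¬p12 is true.
  16. (¬p13 ∨ p6) — p6 is true.
  17. (p7 ∨ ¬p1) — ¬p1 is true.
  18. (p7 ∨ p13 ∨ p12) — p13 is true.
  19. (¬p10 ∨ ¬p8) — ¬p8 is true.
  20. (¬p2 ∨ ¬p9) — ¬p2 is true.
  21. (p12 ∨ p7 ∨ ¬p13) — p7 is true.
  22. (p13 ∨ p8 ∨ ¬p9) — p13 is true.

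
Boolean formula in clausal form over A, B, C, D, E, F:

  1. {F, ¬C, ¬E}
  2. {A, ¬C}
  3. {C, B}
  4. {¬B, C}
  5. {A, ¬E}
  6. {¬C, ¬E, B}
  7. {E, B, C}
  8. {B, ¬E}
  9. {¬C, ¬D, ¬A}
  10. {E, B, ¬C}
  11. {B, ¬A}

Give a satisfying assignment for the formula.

Pure literal: D appears only negated; assign D = False.
F occurs only positively in the remaining clauses — set F = True.
Set A = True and propagate.
  then B is forced to True.
  then C is forced to True.
E is now unconstrained; take E = True.
Check each clause:
  1. {¬E, F, ¬C} — F is true.
  2. {¬C, A} — A is true.
  3. {B, C} — B is true.
  4. {¬B, C} — C is true.
  5. {A, ¬E} — A is true.
  6. {¬E, B, ¬C} — B is true.
  7. {B, E, C} — B is true.
  8. {B, ¬E} — B is true.
  9. {¬D, ¬C, ¬A} — ¬D is true.
  10. {B, E, ¬C} — B is true.
  11. {B, ¬A} — B is true.

A = 1  B = 1  C = 1  D = 0  E = 1  F = 1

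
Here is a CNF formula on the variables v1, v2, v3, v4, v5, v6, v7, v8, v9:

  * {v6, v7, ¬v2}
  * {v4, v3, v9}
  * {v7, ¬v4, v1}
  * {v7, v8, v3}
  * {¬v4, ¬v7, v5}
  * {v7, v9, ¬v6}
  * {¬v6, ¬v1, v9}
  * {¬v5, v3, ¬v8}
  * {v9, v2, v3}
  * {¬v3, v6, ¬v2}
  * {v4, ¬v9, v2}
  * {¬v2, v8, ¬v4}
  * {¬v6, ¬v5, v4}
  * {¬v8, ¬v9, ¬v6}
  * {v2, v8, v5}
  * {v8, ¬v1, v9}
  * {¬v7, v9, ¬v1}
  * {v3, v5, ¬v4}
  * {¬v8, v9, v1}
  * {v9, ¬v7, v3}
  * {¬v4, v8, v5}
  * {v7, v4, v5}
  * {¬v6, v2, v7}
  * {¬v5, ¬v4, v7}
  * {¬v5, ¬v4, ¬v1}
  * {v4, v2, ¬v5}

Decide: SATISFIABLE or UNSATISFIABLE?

SATISFIABLE

Try v1 = True.
Branch on v2: take v2 = True.
Try v3 = False.
The remaining clauses are satisfied by v4 = False, v5 = True, v6 = False, v7 = True, v8 = False, v9 = True.
So v1=True, v2=True, v3=False, v4=False, v5=True, v6=False, v7=True, v8=False, v9=True is a satisfying assignment.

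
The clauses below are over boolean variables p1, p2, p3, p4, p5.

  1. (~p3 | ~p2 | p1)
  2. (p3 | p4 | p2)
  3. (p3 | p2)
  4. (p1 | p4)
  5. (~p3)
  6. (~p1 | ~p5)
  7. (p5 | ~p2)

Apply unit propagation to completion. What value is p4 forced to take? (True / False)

Unit clause (~p3) sets p3 = False.
(p2 | p3) with p3 = False leaves only p2, so p2 = True.
In (~p2 | p5), ~p2 is now false; p5 must hold, so p5 = True.
In (~p5 | ~p1), ~p5 is now false; ~p1 must hold, so p1 = False.
In (p4 | p1), p1 is now false; p4 must hold, so p4 = True.

True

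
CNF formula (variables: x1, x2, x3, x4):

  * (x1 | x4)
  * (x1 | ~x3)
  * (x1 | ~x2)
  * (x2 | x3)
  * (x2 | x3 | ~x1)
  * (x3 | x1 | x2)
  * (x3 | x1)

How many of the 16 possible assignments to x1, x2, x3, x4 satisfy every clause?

6

Satisfying assignments:
  x1=1 x2=0 x3=1 x4=0
  x1=1 x2=0 x3=1 x4=1
  x1=1 x2=1 x3=0 x4=0
  x1=1 x2=1 x3=0 x4=1
  x1=1 x2=1 x3=1 x4=0
  x1=1 x2=1 x3=1 x4=1
That's 6 in total.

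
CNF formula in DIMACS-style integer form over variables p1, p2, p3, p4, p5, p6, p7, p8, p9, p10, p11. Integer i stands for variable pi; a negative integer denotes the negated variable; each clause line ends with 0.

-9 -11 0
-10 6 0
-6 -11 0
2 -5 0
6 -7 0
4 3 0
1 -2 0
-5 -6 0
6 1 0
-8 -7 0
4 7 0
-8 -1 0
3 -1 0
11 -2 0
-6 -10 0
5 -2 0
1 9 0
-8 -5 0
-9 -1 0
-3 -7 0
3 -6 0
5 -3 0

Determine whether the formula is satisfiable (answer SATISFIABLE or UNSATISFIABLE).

SATISFIABLE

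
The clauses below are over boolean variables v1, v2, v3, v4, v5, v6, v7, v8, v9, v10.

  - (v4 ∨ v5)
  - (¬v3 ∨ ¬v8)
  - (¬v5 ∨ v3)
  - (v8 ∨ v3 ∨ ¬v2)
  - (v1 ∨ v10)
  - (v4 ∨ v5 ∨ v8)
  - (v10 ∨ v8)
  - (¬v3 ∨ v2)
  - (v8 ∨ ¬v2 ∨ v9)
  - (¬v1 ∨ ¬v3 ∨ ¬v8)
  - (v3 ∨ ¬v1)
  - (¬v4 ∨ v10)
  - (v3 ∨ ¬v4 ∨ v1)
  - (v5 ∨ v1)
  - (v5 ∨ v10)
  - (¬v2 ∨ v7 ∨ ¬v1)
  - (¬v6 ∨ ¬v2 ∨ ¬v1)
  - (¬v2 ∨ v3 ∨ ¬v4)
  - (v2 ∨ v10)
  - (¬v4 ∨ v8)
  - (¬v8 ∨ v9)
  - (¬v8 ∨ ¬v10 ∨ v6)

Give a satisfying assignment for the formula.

v1=False, v2=True, v3=True, v4=False, v5=True, v6=True, v7=True, v8=False, v9=True, v10=True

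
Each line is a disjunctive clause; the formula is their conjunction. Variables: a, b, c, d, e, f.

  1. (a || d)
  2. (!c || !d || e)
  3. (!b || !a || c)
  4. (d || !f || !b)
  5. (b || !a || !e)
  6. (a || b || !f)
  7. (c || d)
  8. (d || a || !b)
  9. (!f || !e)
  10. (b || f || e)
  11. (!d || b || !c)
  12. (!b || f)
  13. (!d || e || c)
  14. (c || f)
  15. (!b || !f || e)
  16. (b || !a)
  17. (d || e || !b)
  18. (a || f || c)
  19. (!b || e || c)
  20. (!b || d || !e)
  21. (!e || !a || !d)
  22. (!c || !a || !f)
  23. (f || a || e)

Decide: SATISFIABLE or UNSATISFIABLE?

b = True:
  propagation gives f=True, d=True, e=False; an empty clause results — contradiction.
b = False:
  propagation gives a=False, d=True, f=False, e=True; an empty clause results — contradiction.
Every branch closes, so no satisfying assignment exists.

UNSATISFIABLE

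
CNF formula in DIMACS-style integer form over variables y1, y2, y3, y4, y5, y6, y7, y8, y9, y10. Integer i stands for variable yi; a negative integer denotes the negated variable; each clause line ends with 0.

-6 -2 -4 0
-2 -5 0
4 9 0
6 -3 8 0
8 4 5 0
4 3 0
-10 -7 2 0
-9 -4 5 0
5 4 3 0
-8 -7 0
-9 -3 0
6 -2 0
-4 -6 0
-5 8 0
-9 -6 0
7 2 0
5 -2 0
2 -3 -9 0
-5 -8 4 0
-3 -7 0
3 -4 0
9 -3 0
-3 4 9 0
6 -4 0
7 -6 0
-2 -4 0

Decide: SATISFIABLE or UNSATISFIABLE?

y4 = True:
  propagation gives y6=False; an empty clause results — contradiction.
y4 = False:
  propagation gives y9=True, y3=True; an empty clause results — contradiction.
Every branch closes, so no satisfying assignment exists.

UNSATISFIABLE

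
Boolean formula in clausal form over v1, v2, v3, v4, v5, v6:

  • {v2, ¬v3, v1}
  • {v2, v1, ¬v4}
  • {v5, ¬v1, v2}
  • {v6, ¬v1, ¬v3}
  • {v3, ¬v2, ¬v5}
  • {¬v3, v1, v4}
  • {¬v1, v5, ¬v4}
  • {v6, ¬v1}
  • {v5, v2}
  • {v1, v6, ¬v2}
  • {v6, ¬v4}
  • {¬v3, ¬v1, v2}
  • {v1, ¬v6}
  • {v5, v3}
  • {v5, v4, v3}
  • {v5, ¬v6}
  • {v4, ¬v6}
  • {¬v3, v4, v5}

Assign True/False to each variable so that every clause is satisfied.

v1=True  v2=True  v3=True  v4=True  v5=True  v6=True

Try v1 = True.
  then v6 is forced to True.
  then v5 is forced to True.
  then v4 is forced to True.
Set v2 = True and propagate.
  then v3 is forced to True.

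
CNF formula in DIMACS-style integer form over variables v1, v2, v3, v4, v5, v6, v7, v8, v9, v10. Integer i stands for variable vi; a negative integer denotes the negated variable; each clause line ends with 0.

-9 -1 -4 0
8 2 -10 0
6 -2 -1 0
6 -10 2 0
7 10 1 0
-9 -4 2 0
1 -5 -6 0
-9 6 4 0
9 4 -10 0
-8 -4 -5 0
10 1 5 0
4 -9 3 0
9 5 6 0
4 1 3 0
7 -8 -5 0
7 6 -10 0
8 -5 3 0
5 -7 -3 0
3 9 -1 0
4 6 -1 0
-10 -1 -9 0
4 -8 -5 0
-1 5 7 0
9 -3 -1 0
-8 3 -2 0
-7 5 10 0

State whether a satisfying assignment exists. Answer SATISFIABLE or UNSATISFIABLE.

SATISFIABLE

Try v1 = False.
Branch on v2: take v2 = False.
Branch on v3: take v3 = True.
The remaining clauses are satisfied by v4 = True, v5 = False, v6 = True, v7 = False, v8 = True, v9 = False, v10 = True.
So v1=F, v2=F, v3=T, v4=T, v5=F, v6=T, v7=F, v8=T, v9=F, v10=T is a satisfying assignment.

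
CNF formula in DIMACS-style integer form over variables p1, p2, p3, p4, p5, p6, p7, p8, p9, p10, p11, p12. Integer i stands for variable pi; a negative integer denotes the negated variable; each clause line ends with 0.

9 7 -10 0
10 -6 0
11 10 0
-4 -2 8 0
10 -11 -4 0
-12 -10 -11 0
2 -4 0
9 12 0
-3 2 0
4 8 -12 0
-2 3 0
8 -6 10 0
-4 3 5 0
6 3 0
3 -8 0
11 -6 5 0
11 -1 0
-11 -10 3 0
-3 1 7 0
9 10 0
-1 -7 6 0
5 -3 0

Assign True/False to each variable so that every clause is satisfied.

Pure literal: p5 appears only positively; assign p5 = True.
p9 occurs only positively in the remaining clauses — set p9 = True.
Set p1 = True and propagate.
  then p11 is forced to True.
Try p2 = True.
  then p3 is forced to True.
The remaining clauses are satisfied by p4 = True, p6 = True, p7 = True, p8 = True, p10 = True, p12 = False.

p1 = T, p2 = T, p3 = T, p4 = T, p5 = T, p6 = T, p7 = T, p8 = T, p9 = T, p10 = T, p11 = T, p12 = F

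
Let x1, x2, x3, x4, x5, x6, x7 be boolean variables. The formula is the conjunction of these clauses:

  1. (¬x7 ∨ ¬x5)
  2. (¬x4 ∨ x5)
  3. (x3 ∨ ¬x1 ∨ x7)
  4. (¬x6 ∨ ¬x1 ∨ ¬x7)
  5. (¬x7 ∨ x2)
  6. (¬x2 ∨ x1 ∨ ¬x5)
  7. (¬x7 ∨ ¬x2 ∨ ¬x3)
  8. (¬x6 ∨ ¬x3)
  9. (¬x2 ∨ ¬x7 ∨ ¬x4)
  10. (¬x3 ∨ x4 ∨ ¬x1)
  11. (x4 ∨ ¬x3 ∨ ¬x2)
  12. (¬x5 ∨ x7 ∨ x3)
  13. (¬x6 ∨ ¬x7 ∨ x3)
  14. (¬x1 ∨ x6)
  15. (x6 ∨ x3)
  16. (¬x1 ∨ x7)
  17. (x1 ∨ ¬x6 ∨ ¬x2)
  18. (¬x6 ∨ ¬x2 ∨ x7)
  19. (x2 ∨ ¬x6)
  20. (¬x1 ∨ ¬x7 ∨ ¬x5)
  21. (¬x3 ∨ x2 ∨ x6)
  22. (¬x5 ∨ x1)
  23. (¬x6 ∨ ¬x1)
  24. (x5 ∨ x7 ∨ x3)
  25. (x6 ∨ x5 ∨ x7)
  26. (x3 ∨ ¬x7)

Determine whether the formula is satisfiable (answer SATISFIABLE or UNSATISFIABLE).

UNSATISFIABLE

x7 = True:
  propagation gives x5=False, x4=False, x2=True, x3=False; an empty clause results — contradiction.
x7 = False:
  propagation gives x1=False, x5=False, x4=False, x3=True; an empty clause results — contradiction.
Every branch closes, so no satisfying assignment exists.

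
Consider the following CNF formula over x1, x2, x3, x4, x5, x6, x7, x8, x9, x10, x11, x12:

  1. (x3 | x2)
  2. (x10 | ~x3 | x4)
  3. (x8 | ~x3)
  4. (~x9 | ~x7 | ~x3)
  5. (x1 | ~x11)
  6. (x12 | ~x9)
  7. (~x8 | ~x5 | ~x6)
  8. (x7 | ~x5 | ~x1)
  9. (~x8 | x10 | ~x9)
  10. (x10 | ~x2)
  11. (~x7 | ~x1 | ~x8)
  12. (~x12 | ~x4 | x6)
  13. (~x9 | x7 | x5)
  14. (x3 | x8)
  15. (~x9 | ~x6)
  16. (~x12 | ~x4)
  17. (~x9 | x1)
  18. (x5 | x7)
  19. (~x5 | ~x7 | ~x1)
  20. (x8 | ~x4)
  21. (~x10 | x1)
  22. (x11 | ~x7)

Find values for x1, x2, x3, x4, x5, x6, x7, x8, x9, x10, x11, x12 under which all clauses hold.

x1=F  x2=F  x3=T  x4=T  x5=T  x6=F  x7=F  x8=T  x9=F  x10=F  x11=F  x12=F

x9 occurs only negated in the remaining clauses — set x9 = False.
Try x1 = False.
  then x11 is forced to False.
  then x10 is forced to False.
  then x2 is forced to False.
  then x3 is forced to True.
  then x4 is forced to True.
  then x8 is forced to True.
  then x12 is forced to False.
  then x7 is forced to False.
  then x5 is forced to True.
  then x6 is forced to False.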